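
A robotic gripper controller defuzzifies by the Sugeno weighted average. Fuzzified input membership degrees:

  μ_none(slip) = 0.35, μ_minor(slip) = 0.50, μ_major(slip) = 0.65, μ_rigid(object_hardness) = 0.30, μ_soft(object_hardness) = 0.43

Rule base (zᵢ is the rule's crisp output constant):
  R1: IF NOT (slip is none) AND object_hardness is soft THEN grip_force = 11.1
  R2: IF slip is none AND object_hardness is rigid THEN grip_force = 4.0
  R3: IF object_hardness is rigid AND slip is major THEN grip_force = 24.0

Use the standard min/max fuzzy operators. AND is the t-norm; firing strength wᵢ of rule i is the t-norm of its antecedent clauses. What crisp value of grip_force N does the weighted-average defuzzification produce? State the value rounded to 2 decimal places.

R1 (z=11.1): ¬none=1−0.35=0.65, soft=0.43; AND[min(a, b)] → w = 0.43
R2 (z=4.0): none=0.35, rigid=0.30; AND[min(a, b)] → w = 0.30
R3 (z=24.0): rigid=0.30, major=0.65; AND[min(a, b)] → w = 0.30
Weighted average = (0.43·11.1 + 0.30·4.0 + 0.30·24.0) / (0.43 + 0.30 + 0.30)
  = 13.1730 / 1.0300 = 12.79

12.79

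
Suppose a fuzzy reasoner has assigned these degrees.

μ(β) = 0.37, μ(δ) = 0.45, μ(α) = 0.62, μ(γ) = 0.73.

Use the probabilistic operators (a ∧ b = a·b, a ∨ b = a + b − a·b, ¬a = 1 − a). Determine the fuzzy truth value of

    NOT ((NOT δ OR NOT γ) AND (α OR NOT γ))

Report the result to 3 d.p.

NOT δ = 1 − 0.4500 = 0.5500
NOT γ = 1 − 0.7300 = 0.2700
NOT δ OR NOT γ = a + b − a·b on (0.5500, 0.2700) = 0.6715
NOT γ = 1 − 0.7300 = 0.2700
α OR NOT γ = a + b − a·b on (0.6200, 0.2700) = 0.7226
(NOT δ OR NOT γ) AND (α OR NOT γ) = a·b on (0.6715, 0.7226) = 0.4852
NOT ((NOT δ OR NOT γ) AND (α OR NOT γ)) = 1 − 0.4852 = 0.5148

0.515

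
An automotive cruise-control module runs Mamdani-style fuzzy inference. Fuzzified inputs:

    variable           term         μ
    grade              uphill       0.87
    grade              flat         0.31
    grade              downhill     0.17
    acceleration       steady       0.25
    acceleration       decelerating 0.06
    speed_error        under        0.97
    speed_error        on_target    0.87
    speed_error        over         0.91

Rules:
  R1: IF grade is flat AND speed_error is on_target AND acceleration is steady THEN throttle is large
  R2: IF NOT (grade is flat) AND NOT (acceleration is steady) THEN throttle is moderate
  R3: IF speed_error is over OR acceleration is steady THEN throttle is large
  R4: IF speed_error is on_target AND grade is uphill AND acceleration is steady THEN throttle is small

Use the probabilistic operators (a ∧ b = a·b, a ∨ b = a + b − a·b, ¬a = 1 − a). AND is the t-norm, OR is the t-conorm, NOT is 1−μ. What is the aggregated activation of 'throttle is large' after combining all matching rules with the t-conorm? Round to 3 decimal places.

0.937

R1: flat=0.31, on_target=0.87, steady=0.25; AND[a·b] → w = 0.0674
R2: ¬flat=1−0.31=0.69, ¬steady=1−0.25=0.75; AND[a·b] → w = 0.5175
R3: over=0.91, steady=0.25; OR[a + b − a·b] → w = 0.9325
R4: on_target=0.87, uphill=0.87, steady=0.25; AND[a·b] → w = 0.1892
Rules with consequent 'large': {R1, R3} → strengths 0.0674, 0.9325
Aggregate via t-conorm [a + b − a·b]: 0.9371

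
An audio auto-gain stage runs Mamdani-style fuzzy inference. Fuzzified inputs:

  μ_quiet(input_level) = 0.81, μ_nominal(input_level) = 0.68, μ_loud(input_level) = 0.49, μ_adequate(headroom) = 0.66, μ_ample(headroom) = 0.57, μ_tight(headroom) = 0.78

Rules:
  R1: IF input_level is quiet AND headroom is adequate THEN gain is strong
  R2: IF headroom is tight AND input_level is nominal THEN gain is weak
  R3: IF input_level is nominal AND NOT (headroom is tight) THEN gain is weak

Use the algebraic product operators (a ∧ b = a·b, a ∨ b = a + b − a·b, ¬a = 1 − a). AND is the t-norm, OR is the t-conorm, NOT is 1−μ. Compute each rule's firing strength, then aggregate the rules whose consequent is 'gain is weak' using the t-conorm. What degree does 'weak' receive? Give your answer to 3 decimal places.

R1: quiet=0.81, adequate=0.66; AND[a·b] → w = 0.5346
R2: tight=0.78, nominal=0.68; AND[a·b] → w = 0.5304
R3: nominal=0.68, ¬tight=1−0.78=0.22; AND[a·b] → w = 0.1496
Rules with consequent 'weak': {R2, R3} → strengths 0.5304, 0.1496
Aggregate via t-conorm [a + b − a·b]: 0.6007

0.601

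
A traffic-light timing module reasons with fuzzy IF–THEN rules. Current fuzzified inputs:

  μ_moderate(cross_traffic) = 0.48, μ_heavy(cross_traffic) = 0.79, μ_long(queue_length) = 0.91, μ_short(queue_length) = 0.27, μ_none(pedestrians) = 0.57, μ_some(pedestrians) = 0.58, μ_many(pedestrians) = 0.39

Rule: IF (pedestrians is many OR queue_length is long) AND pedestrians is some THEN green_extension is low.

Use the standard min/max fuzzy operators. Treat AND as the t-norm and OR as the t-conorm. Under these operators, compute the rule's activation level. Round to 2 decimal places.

firing strength: (many=0.39 OR long=0.91) = 0.91; AND[min(a, b)] with some=0.58 → w = 0.58

0.58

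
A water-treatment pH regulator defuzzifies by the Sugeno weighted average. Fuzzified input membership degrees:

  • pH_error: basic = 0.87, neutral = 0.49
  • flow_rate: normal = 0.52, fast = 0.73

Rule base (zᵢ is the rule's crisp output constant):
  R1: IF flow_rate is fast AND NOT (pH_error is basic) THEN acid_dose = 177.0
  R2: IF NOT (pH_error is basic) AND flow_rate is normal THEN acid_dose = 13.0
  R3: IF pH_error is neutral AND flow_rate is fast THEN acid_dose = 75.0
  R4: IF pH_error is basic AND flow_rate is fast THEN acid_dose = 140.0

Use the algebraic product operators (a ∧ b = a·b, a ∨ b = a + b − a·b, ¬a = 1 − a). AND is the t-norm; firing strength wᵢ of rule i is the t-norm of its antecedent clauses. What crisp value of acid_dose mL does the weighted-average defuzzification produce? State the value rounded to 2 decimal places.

R1 (z=177.0): fast=0.73, ¬basic=1−0.87=0.13; AND[a·b] → w = 0.0949
R2 (z=13.0): ¬basic=1−0.87=0.13, normal=0.52; AND[a·b] → w = 0.0676
R3 (z=75.0): neutral=0.49, fast=0.73; AND[a·b] → w = 0.3577
R4 (z=140.0): basic=0.87, fast=0.73; AND[a·b] → w = 0.6351
Weighted average = (0.0949·177.0 + 0.0676·13.0 + 0.3577·75.0 + 0.6351·140.0) / (0.0949 + 0.0676 + 0.3577 + 0.6351)
  = 133.4176 / 1.1553 = 115.48

115.48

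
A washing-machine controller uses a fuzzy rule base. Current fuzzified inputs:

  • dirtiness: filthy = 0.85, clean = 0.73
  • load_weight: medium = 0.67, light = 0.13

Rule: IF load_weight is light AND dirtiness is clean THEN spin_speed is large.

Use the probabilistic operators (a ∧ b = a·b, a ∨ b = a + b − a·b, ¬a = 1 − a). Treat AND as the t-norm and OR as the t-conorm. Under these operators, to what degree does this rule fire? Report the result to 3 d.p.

0.095

firing strength: light=0.13, clean=0.73; AND[a·b] → w = 0.0949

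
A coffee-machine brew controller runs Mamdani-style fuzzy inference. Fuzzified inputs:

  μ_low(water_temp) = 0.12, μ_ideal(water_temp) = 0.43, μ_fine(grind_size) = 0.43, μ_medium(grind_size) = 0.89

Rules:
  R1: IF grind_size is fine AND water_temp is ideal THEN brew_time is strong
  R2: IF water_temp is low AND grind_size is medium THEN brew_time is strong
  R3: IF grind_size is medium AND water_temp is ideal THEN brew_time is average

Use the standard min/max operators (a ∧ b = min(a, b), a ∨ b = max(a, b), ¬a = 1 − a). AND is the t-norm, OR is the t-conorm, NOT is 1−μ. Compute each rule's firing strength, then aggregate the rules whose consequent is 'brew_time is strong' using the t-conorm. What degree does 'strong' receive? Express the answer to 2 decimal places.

0.43

R1: fine=0.43, ideal=0.43; AND[min(a, b)] → w = 0.43
R2: low=0.12, medium=0.89; AND[min(a, b)] → w = 0.12
R3: medium=0.89, ideal=0.43; AND[min(a, b)] → w = 0.43
Rules with consequent 'strong': {R1, R2} → strengths 0.43, 0.12
Aggregate via t-conorm [max(a, b)]: 0.43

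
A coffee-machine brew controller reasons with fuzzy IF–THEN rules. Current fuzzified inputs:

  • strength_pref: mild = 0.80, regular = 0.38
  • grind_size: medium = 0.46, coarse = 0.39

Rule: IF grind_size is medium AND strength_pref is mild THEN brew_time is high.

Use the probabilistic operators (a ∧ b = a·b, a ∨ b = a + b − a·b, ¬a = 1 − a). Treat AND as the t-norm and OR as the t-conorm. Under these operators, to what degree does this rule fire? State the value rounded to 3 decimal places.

0.368

firing strength: medium=0.46, mild=0.80; AND[a·b] → w = 0.3680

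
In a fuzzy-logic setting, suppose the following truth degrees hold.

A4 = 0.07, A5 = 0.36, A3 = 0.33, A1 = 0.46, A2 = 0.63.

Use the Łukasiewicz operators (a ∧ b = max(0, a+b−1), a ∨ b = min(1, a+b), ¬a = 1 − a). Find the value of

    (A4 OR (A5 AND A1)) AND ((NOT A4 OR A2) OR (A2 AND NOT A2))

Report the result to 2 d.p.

0.07

A5 AND A1 = max(0, a+b−1) on (0.36, 0.46) = 0.00
A4 OR (A5 AND A1) = min(1, a+b) on (0.07, 0.00) = 0.07
NOT A4 = 1 − 0.07 = 0.93
NOT A4 OR A2 = min(1, a+b) on (0.93, 0.63) = 1.00
NOT A2 = 1 − 0.63 = 0.37
A2 AND NOT A2 = max(0, a+b−1) on (0.63, 0.37) = 0.00
(NOT A4 OR A2) OR (A2 AND NOT A2) = min(1, a+b) on (1.00, 0.00) = 1.00
(A4 OR (A5 AND A1)) AND ((NOT A4 OR A2) OR (A2 AND NOT A2)) = max(0, a+b−1) on (0.07, 1.00) = 0.07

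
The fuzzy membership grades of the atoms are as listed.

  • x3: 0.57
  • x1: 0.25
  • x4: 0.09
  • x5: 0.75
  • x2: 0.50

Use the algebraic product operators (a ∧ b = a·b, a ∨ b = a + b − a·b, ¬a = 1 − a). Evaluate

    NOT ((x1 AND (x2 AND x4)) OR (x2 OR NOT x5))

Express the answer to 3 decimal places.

x2 AND x4 = a·b on (0.5000, 0.0900) = 0.0450
x1 AND (x2 AND x4) = a·b on (0.2500, 0.0450) = 0.0112
NOT x5 = 1 − 0.7500 = 0.2500
x2 OR NOT x5 = a + b − a·b on (0.5000, 0.2500) = 0.6250
(x1 AND (x2 AND x4)) OR (x2 OR NOT x5) = a + b − a·b on (0.0112, 0.6250) = 0.6292
NOT ((x1 AND (x2 AND x4)) OR (x2 OR NOT x5)) = 1 − 0.6292 = 0.3708

0.371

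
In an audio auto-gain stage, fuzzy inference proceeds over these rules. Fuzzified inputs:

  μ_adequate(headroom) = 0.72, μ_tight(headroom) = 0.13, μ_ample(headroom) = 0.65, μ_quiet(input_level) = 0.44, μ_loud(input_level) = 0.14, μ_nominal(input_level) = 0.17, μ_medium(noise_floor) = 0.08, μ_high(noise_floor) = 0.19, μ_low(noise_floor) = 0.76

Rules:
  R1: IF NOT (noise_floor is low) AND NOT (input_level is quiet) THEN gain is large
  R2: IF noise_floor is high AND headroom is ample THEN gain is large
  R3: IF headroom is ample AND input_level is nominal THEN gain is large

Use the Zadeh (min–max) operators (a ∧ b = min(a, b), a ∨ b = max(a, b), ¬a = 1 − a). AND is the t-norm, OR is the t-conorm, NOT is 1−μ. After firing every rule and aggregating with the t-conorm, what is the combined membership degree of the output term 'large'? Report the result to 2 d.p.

R1: ¬low=1−0.76=0.24, ¬quiet=1−0.44=0.56; AND[min(a, b)] → w = 0.24
R2: high=0.19, ample=0.65; AND[min(a, b)] → w = 0.19
R3: ample=0.65, nominal=0.17; AND[min(a, b)] → w = 0.17
Rules with consequent 'large': {R1, R2, R3} → strengths 0.24, 0.19, 0.17
Aggregate via t-conorm [max(a, b)]: 0.24

0.24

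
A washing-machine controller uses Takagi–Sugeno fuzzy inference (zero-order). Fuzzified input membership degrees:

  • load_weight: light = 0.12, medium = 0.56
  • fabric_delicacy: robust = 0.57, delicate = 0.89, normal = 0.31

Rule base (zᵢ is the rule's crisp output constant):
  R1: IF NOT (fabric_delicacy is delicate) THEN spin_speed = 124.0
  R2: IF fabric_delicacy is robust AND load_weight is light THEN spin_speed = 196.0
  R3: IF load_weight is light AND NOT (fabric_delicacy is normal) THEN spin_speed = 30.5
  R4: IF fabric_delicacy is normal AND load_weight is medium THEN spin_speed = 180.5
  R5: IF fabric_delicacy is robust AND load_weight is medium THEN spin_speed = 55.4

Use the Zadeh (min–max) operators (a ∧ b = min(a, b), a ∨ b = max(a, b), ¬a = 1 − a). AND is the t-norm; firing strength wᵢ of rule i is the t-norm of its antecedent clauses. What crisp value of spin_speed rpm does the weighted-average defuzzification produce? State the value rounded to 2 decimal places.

R1 (z=124.0): ¬delicate=1−0.89=0.11 → w = 0.11
R2 (z=196.0): robust=0.57, light=0.12; AND[min(a, b)] → w = 0.12
R3 (z=30.5): light=0.12, ¬normal=1−0.31=0.69; AND[min(a, b)] → w = 0.12
R4 (z=180.5): normal=0.31, medium=0.56; AND[min(a, b)] → w = 0.31
R5 (z=55.4): robust=0.57, medium=0.56; AND[min(a, b)] → w = 0.56
Weighted average = (0.11·124.0 + 0.12·196.0 + 0.12·30.5 + 0.31·180.5 + 0.56·55.4) / (0.11 + 0.12 + 0.12 + 0.31 + 0.56)
  = 127.7990 / 1.2200 = 104.75

104.75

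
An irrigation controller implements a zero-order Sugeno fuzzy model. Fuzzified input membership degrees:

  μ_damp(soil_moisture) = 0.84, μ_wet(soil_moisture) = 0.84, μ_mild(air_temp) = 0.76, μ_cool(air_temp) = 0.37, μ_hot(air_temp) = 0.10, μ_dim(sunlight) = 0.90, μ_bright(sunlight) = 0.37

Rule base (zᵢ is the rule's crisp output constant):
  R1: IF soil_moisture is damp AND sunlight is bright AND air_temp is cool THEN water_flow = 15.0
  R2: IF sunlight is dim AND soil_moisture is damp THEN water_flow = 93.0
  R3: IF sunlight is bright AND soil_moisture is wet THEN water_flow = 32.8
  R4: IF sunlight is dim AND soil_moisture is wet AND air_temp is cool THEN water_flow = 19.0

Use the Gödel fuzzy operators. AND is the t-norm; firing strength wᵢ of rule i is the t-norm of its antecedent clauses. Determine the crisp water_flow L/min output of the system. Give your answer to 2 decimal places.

R1 (z=15.0): damp=0.84, bright=0.37, cool=0.37; AND[min(a, b)] → w = 0.37
R2 (z=93.0): dim=0.90, damp=0.84; AND[min(a, b)] → w = 0.84
R3 (z=32.8): bright=0.37, wet=0.84; AND[min(a, b)] → w = 0.37
R4 (z=19.0): dim=0.90, wet=0.84, cool=0.37; AND[min(a, b)] → w = 0.37
Weighted average = (0.37·15.0 + 0.84·93.0 + 0.37·32.8 + 0.37·19.0) / (0.37 + 0.84 + 0.37 + 0.37)
  = 102.8360 / 1.9500 = 52.74

52.74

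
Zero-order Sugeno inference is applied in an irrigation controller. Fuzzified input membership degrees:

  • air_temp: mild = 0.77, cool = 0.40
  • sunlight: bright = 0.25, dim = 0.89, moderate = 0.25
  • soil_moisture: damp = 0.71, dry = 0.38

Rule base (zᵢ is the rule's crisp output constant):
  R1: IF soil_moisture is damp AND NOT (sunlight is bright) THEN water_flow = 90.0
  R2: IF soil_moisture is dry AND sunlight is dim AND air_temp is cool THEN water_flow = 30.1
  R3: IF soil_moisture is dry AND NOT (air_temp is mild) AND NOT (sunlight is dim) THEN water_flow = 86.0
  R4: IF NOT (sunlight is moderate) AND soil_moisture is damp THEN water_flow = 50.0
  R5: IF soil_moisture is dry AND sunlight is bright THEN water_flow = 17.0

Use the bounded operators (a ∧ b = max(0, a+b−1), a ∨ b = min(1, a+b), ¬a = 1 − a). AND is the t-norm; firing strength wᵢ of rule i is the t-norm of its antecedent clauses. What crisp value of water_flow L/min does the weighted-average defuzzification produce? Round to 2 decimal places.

R1 (z=90.0): damp=0.71, ¬bright=1−0.25=0.75; AND[max(0, a+b−1)] → w = 0.46
R2 (z=30.1): dry=0.38, dim=0.89, cool=0.40; AND[max(0, a+b−1)] → w = 0.00
R3 (z=86.0): dry=0.38, ¬mild=1−0.77=0.23, ¬dim=1−0.89=0.11; AND[max(0, a+b−1)] → w = 0.00
R4 (z=50.0): ¬moderate=1−0.25=0.75, damp=0.71; AND[max(0, a+b−1)] → w = 0.46
R5 (z=17.0): dry=0.38, bright=0.25; AND[max(0, a+b−1)] → w = 0.00
Weighted average = (0.46·90.0 + 0.00·30.1 + 0.00·86.0 + 0.46·50.0 + 0.00·17.0) / (0.46 + 0.00 + 0.00 + 0.46 + 0.00)
  = 64.4000 / 0.9200 = 70.00

70.00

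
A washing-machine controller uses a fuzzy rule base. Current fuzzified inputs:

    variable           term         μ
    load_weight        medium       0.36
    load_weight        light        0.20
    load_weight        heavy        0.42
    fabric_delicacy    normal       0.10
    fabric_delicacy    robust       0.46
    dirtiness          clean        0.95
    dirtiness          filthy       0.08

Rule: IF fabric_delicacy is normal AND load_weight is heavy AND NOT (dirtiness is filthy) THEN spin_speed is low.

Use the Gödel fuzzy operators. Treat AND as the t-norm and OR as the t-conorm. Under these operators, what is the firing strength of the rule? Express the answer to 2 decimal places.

firing strength: normal=0.10, heavy=0.42, ¬filthy=1−0.08=0.92; AND[min(a, b)] → w = 0.10

0.10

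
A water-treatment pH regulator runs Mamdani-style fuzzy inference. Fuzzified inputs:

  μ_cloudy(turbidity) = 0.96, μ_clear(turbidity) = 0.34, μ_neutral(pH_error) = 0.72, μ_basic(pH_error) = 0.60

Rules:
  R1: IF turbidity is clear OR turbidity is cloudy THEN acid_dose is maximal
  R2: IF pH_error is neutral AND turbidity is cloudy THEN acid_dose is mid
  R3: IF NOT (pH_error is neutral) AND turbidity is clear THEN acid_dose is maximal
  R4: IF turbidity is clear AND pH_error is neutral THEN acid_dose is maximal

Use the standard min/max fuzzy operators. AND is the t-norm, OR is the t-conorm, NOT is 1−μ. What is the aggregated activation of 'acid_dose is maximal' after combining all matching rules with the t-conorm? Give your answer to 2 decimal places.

R1: clear=0.34, cloudy=0.96; OR[max(a, b)] → w = 0.96
R2: neutral=0.72, cloudy=0.96; AND[min(a, b)] → w = 0.72
R3: ¬neutral=1−0.72=0.28, clear=0.34; AND[min(a, b)] → w = 0.28
R4: clear=0.34, neutral=0.72; AND[min(a, b)] → w = 0.34
Rules with consequent 'maximal': {R1, R3, R4} → strengths 0.96, 0.28, 0.34
Aggregate via t-conorm [max(a, b)]: 0.96

0.96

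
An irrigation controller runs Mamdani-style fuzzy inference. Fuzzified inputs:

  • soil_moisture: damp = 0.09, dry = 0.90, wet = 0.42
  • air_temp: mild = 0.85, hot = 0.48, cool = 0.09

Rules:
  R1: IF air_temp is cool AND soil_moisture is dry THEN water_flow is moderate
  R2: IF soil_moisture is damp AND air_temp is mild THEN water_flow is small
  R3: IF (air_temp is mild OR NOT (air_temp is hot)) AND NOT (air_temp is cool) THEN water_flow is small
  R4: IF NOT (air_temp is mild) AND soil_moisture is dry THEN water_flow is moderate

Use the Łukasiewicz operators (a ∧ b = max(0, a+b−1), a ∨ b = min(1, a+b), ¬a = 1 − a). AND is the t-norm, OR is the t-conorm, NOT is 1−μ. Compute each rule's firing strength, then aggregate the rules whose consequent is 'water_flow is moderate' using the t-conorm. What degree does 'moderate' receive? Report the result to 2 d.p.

0.05

R1: cool=0.09, dry=0.90; AND[max(0, a+b−1)] → w = 0.00
R2: damp=0.09, mild=0.85; AND[max(0, a+b−1)] → w = 0.00
R3: (mild=0.85 OR ¬hot=1−0.48=0.52) = 1.00; AND[max(0, a+b−1)] with ¬cool=1−0.09=0.91 → w = 0.91
R4: ¬mild=1−0.85=0.15, dry=0.90; AND[max(0, a+b−1)] → w = 0.05
Rules with consequent 'moderate': {R1, R4} → strengths 0.00, 0.05
Aggregate via t-conorm [min(1, a+b)]: 0.05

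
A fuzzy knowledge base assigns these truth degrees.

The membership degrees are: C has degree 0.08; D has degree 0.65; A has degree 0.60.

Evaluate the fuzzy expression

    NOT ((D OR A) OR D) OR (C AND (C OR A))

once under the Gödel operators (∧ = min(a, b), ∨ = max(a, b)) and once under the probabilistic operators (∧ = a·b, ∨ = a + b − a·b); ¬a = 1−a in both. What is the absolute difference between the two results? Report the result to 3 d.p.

0.253

Under Gödel:
  D OR A = max(a, b) on (0.65, 0.60) = 0.65
  (D OR A) OR D = max(a, b) on (0.65, 0.65) = 0.65
  NOT ((D OR A) OR D) = 1 − 0.65 = 0.35
  C OR A = max(a, b) on (0.08, 0.60) = 0.60
  C AND (C OR A) = min(a, b) on (0.08, 0.60) = 0.08
  NOT ((D OR A) OR D) OR (C AND (C OR A)) = max(a, b) on (0.35, 0.08) = 0.35
  → value = 0.3500
Under probabilistic:
  D OR A = a + b − a·b on (0.6500, 0.6000) = 0.8600
  (D OR A) OR D = a + b − a·b on (0.8600, 0.6500) = 0.9510
  NOT ((D OR A) OR D) = 1 − 0.9510 = 0.0490
  C OR A = a + b − a·b on (0.0800, 0.6000) = 0.6320
  C AND (C OR A) = a·b on (0.0800, 0.6320) = 0.0506
  NOT ((D OR A) OR D) OR (C AND (C OR A)) = a + b − a·b on (0.0490, 0.0506) = 0.0971
  → value = 0.0971
|0.3500 − 0.0971| = 0.253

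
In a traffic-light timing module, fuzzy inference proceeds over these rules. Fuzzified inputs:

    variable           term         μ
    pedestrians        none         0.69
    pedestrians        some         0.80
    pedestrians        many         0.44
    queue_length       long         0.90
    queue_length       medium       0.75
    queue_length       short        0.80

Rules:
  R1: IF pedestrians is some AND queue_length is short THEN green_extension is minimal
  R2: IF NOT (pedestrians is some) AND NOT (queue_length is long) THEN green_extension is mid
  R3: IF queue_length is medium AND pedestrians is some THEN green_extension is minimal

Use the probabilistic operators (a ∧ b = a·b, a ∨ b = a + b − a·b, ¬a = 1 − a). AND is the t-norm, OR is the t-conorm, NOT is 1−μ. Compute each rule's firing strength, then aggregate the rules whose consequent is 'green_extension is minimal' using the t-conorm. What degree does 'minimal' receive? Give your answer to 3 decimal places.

R1: some=0.80, short=0.80; AND[a·b] → w = 0.6400
R2: ¬some=1−0.80=0.20, ¬long=1−0.90=0.10; AND[a·b] → w = 0.0200
R3: medium=0.75, some=0.80; AND[a·b] → w = 0.6000
Rules with consequent 'minimal': {R1, R3} → strengths 0.6400, 0.6000
Aggregate via t-conorm [a + b − a·b]: 0.8560

0.856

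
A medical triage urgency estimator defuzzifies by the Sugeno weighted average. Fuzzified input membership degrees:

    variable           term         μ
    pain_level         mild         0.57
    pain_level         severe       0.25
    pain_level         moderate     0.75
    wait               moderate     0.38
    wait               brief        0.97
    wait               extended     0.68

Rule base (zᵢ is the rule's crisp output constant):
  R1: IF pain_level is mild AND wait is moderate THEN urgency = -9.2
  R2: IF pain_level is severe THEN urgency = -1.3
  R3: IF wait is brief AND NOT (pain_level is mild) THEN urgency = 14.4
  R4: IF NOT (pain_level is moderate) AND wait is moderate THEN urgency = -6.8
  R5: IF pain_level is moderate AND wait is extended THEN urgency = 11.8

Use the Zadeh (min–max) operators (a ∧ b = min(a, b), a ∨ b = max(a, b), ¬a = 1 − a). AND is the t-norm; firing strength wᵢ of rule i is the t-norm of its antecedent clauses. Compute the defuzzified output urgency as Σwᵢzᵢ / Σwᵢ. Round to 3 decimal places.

R1 (z=-9.2): mild=0.57, moderate=0.38; AND[min(a, b)] → w = 0.38
R2 (z=-1.3): severe=0.25 → w = 0.25
R3 (z=14.4): brief=0.97, ¬mild=1−0.57=0.43; AND[min(a, b)] → w = 0.43
R4 (z=-6.8): ¬moderate=1−0.75=0.25, moderate=0.38; AND[min(a, b)] → w = 0.25
R5 (z=11.8): moderate=0.75, extended=0.68; AND[min(a, b)] → w = 0.68
Weighted average = (0.38·-9.2 + 0.25·-1.3 + 0.43·14.4 + 0.25·-6.8 + 0.68·11.8) / (0.38 + 0.25 + 0.43 + 0.25 + 0.68)
  = 8.6950 / 1.9900 = 4.369

4.369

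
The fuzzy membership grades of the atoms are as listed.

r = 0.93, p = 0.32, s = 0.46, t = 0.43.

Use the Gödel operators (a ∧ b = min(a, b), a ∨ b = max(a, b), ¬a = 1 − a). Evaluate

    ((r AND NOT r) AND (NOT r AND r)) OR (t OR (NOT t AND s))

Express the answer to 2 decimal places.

0.46

NOT r = 1 − 0.93 = 0.07
r AND NOT r = min(a, b) on (0.93, 0.07) = 0.07
NOT r = 1 − 0.93 = 0.07
NOT r AND r = min(a, b) on (0.07, 0.93) = 0.07
(r AND NOT r) AND (NOT r AND r) = min(a, b) on (0.07, 0.07) = 0.07
NOT t = 1 − 0.43 = 0.57
NOT t AND s = min(a, b) on (0.57, 0.46) = 0.46
t OR (NOT t AND s) = max(a, b) on (0.43, 0.46) = 0.46
((r AND NOT r) AND (NOT r AND r)) OR (t OR (NOT t AND s)) = max(a, b) on (0.07, 0.46) = 0.46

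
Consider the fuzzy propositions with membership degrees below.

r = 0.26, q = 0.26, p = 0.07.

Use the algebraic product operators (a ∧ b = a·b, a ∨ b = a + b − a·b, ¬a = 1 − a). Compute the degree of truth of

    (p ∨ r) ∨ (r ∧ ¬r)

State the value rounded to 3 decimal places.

0.444

p ∨ r = a + b − a·b on (0.0700, 0.2600) = 0.3118
¬r = 1 − 0.2600 = 0.7400
r ∧ ¬r = a·b on (0.2600, 0.7400) = 0.1924
(p ∨ r) ∨ (r ∧ ¬r) = a + b − a·b on (0.3118, 0.1924) = 0.4442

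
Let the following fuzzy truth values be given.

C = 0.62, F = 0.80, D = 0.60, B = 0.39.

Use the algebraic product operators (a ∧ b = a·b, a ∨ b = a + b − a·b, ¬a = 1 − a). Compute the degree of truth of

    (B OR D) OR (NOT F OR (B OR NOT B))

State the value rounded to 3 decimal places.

0.954

B OR D = a + b − a·b on (0.3900, 0.6000) = 0.7560
NOT F = 1 − 0.8000 = 0.2000
NOT B = 1 − 0.3900 = 0.6100
B OR NOT B = a + b − a·b on (0.3900, 0.6100) = 0.7621
NOT F OR (B OR NOT B) = a + b − a·b on (0.2000, 0.7621) = 0.8097
(B OR D) OR (NOT F OR (B OR NOT B)) = a + b − a·b on (0.7560, 0.8097) = 0.9536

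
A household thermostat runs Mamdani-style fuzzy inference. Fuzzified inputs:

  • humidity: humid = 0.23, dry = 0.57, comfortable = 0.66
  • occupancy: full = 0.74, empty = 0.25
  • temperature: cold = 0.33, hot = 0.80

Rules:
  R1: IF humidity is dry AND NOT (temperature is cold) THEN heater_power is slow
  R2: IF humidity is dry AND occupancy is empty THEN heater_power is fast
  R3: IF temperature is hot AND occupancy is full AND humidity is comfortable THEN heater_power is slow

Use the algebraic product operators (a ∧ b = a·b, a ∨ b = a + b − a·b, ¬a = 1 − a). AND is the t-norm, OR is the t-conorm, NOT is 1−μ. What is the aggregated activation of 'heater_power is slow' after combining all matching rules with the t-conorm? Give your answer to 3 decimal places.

0.623

R1: dry=0.57, ¬cold=1−0.33=0.67; AND[a·b] → w = 0.3819
R2: dry=0.57, empty=0.25; AND[a·b] → w = 0.1425
R3: hot=0.80, full=0.74, comfortable=0.66; AND[a·b] → w = 0.3907
Rules with consequent 'slow': {R1, R3} → strengths 0.3819, 0.3907
Aggregate via t-conorm [a + b − a·b]: 0.6234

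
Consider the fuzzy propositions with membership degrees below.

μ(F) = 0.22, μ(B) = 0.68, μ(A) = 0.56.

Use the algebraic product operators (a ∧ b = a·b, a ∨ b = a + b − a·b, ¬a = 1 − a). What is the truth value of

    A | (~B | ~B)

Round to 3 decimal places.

0.797

~B = 1 − 0.6800 = 0.3200
~B = 1 − 0.6800 = 0.3200
~B | ~B = a + b − a·b on (0.3200, 0.3200) = 0.5376
A | (~B | ~B) = a + b − a·b on (0.5600, 0.5376) = 0.7965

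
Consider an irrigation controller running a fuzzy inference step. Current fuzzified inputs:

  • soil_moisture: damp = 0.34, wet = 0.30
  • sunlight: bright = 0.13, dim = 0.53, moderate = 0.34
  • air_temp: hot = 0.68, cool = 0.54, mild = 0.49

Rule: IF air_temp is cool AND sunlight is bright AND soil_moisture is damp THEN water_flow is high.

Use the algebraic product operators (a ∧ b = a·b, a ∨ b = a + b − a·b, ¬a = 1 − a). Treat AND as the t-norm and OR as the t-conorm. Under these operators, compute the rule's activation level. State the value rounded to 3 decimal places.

0.024

firing strength: cool=0.54, bright=0.13, damp=0.34; AND[a·b] → w = 0.0239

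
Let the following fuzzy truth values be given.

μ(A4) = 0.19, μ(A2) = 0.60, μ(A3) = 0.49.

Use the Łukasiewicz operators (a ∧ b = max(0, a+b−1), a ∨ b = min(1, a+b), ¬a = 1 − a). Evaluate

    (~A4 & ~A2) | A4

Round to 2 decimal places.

0.40

~A4 = 1 − 0.19 = 0.81
~A2 = 1 − 0.60 = 0.40
~A4 & ~A2 = max(0, a+b−1) on (0.81, 0.40) = 0.21
(~A4 & ~A2) | A4 = min(1, a+b) on (0.21, 0.19) = 0.40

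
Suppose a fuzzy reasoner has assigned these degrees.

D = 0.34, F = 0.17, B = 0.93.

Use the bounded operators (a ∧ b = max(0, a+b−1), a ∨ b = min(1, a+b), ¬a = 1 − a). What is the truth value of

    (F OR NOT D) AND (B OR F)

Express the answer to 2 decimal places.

NOT D = 1 − 0.34 = 0.66
F OR NOT D = min(1, a+b) on (0.17, 0.66) = 0.83
B OR F = min(1, a+b) on (0.93, 0.17) = 1.00
(F OR NOT D) AND (B OR F) = max(0, a+b−1) on (0.83, 1.00) = 0.83

0.83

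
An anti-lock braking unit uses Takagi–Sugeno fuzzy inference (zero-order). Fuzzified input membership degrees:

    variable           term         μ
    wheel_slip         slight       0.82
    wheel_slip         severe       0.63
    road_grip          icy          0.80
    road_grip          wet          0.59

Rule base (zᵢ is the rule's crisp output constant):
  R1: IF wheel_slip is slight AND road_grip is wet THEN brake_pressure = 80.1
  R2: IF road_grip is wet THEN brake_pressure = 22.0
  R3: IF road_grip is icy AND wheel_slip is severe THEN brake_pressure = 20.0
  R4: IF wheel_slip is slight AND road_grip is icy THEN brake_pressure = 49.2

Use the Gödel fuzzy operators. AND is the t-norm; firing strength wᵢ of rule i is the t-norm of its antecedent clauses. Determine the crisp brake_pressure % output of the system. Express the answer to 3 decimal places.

42.988

R1 (z=80.1): slight=0.82, wet=0.59; AND[min(a, b)] → w = 0.59
R2 (z=22.0): wet=0.59 → w = 0.59
R3 (z=20.0): icy=0.80, severe=0.63; AND[min(a, b)] → w = 0.63
R4 (z=49.2): slight=0.82, icy=0.80; AND[min(a, b)] → w = 0.80
Weighted average = (0.59·80.1 + 0.59·22.0 + 0.63·20.0 + 0.80·49.2) / (0.59 + 0.59 + 0.63 + 0.80)
  = 112.1990 / 2.6100 = 42.988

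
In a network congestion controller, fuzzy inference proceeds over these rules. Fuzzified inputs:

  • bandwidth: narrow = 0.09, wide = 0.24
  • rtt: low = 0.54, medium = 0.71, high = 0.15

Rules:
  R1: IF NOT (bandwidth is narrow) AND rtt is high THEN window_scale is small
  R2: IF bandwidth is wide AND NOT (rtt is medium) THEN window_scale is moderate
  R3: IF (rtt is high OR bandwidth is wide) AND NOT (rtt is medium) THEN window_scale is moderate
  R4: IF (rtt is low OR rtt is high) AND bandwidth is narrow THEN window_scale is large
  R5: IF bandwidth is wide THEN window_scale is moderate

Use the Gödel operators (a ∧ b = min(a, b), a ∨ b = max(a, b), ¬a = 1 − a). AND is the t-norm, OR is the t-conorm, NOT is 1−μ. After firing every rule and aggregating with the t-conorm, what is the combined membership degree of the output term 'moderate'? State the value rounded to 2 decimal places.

R1: ¬narrow=1−0.09=0.91, high=0.15; AND[min(a, b)] → w = 0.15
R2: wide=0.24, ¬medium=1−0.71=0.29; AND[min(a, b)] → w = 0.24
R3: (high=0.15 OR wide=0.24) = 0.24; AND[min(a, b)] with ¬medium=1−0.71=0.29 → w = 0.24
R4: (low=0.54 OR high=0.15) = 0.54; AND[min(a, b)] with narrow=0.09 → w = 0.09
R5: wide=0.24 → w = 0.24
Rules with consequent 'moderate': {R2, R3, R5} → strengths 0.24, 0.24, 0.24
Aggregate via t-conorm [max(a, b)]: 0.24

0.24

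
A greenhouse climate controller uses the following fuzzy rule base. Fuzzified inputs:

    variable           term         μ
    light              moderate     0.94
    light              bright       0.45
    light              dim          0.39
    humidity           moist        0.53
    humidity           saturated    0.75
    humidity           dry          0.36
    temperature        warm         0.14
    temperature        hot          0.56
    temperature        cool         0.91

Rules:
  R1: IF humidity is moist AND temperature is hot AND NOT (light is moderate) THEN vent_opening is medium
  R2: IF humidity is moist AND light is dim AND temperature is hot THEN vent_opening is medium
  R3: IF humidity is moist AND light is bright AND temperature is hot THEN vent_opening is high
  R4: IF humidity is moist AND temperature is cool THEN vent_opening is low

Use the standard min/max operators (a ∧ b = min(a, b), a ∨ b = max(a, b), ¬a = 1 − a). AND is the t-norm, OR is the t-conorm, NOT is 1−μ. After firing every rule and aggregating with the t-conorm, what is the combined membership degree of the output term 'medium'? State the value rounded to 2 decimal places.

R1: moist=0.53, hot=0.56, ¬moderate=1−0.94=0.06; AND[min(a, b)] → w = 0.06
R2: moist=0.53, dim=0.39, hot=0.56; AND[min(a, b)] → w = 0.39
R3: moist=0.53, bright=0.45, hot=0.56; AND[min(a, b)] → w = 0.45
R4: moist=0.53, cool=0.91; AND[min(a, b)] → w = 0.53
Rules with consequent 'medium': {R1, R2} → strengths 0.06, 0.39
Aggregate via t-conorm [max(a, b)]: 0.39

0.39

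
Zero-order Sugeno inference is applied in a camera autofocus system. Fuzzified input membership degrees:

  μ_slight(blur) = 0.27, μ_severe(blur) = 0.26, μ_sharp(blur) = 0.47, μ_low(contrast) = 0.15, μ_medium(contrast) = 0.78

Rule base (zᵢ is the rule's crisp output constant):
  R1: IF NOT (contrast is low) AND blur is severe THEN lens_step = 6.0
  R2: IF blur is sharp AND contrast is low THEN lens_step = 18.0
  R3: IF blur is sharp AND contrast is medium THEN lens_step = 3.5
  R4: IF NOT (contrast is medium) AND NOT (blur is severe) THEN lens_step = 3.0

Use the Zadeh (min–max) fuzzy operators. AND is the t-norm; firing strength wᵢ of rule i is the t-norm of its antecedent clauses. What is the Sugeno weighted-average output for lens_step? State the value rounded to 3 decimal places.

5.968

R1 (z=6.0): ¬low=1−0.15=0.85, severe=0.26; AND[min(a, b)] → w = 0.26
R2 (z=18.0): sharp=0.47, low=0.15; AND[min(a, b)] → w = 0.15
R3 (z=3.5): sharp=0.47, medium=0.78; AND[min(a, b)] → w = 0.47
R4 (z=3.0): ¬medium=1−0.78=0.22, ¬severe=1−0.26=0.74; AND[min(a, b)] → w = 0.22
Weighted average = (0.26·6.0 + 0.15·18.0 + 0.47·3.5 + 0.22·3.0) / (0.26 + 0.15 + 0.47 + 0.22)
  = 6.5650 / 1.1000 = 5.968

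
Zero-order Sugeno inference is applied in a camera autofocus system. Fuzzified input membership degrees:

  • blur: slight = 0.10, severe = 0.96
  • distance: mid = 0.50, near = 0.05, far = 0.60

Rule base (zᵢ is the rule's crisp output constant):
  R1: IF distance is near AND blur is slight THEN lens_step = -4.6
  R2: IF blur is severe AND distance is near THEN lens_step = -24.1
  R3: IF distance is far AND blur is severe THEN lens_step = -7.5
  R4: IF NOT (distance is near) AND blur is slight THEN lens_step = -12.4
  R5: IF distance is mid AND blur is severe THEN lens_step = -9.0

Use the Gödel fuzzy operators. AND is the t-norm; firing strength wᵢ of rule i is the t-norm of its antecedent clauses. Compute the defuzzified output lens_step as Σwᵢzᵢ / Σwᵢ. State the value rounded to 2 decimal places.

R1 (z=-4.6): near=0.05, slight=0.10; AND[min(a, b)] → w = 0.05
R2 (z=-24.1): severe=0.96, near=0.05; AND[min(a, b)] → w = 0.05
R3 (z=-7.5): far=0.60, severe=0.96; AND[min(a, b)] → w = 0.60
R4 (z=-12.4): ¬near=1−0.05=0.95, slight=0.10; AND[min(a, b)] → w = 0.10
R5 (z=-9.0): mid=0.50, severe=0.96; AND[min(a, b)] → w = 0.50
Weighted average = (0.05·-4.6 + 0.05·-24.1 + 0.60·-7.5 + 0.10·-12.4 + 0.50·-9.0) / (0.05 + 0.05 + 0.60 + 0.10 + 0.50)
  = -11.6750 / 1.3000 = -8.98

-8.98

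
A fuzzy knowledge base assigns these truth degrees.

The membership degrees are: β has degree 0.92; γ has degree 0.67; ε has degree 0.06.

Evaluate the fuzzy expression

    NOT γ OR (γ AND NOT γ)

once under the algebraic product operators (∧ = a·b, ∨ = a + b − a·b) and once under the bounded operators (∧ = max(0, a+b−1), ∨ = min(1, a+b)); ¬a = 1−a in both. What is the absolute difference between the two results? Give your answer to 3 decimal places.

0.148

Under algebraic product:
  NOT γ = 1 − 0.6700 = 0.3300
  NOT γ = 1 − 0.6700 = 0.3300
  γ AND NOT γ = a·b on (0.6700, 0.3300) = 0.2211
  NOT γ OR (γ AND NOT γ) = a + b − a·b on (0.3300, 0.2211) = 0.4781
  → value = 0.4781
Under bounded:
  NOT γ = 1 − 0.67 = 0.33
  NOT γ = 1 − 0.67 = 0.33
  γ AND NOT γ = max(0, a+b−1) on (0.67, 0.33) = 0.00
  NOT γ OR (γ AND NOT γ) = min(1, a+b) on (0.33, 0.00) = 0.33
  → value = 0.3300
|0.4781 − 0.3300| = 0.148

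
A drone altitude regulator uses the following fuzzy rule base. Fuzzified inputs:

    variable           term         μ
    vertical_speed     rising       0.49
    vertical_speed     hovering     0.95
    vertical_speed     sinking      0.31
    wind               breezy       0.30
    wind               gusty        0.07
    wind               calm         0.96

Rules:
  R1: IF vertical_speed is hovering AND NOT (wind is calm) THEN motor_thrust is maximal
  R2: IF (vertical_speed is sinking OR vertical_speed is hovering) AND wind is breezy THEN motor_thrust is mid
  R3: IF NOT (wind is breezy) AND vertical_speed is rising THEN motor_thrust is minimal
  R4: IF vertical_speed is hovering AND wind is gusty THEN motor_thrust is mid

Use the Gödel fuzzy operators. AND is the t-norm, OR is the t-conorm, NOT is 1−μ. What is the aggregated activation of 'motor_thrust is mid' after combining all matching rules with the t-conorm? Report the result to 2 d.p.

0.30

R1: hovering=0.95, ¬calm=1−0.96=0.04; AND[min(a, b)] → w = 0.04
R2: (sinking=0.31 OR hovering=0.95) = 0.95; AND[min(a, b)] with breezy=0.30 → w = 0.30
R3: ¬breezy=1−0.30=0.70, rising=0.49; AND[min(a, b)] → w = 0.49
R4: hovering=0.95, gusty=0.07; AND[min(a, b)] → w = 0.07
Rules with consequent 'mid': {R2, R4} → strengths 0.30, 0.07
Aggregate via t-conorm [max(a, b)]: 0.30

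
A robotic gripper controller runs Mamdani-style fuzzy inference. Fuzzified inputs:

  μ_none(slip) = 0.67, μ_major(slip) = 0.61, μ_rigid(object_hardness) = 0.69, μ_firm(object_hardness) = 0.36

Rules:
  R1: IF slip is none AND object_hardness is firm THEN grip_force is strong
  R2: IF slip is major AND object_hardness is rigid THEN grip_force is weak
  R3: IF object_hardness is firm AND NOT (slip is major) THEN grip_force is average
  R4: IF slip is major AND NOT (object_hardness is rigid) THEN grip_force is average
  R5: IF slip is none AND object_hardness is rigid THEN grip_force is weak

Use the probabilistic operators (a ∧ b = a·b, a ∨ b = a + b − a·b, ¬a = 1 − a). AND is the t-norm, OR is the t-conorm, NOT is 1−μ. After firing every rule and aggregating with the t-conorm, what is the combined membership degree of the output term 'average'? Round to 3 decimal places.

R1: none=0.67, firm=0.36; AND[a·b] → w = 0.2412
R2: major=0.61, rigid=0.69; AND[a·b] → w = 0.4209
R3: firm=0.36, ¬major=1−0.61=0.39; AND[a·b] → w = 0.1404
R4: major=0.61, ¬rigid=1−0.69=0.31; AND[a·b] → w = 0.1891
R5: none=0.67, rigid=0.69; AND[a·b] → w = 0.4623
Rules with consequent 'average': {R3, R4} → strengths 0.1404, 0.1891
Aggregate via t-conorm [a + b − a·b]: 0.3030

0.303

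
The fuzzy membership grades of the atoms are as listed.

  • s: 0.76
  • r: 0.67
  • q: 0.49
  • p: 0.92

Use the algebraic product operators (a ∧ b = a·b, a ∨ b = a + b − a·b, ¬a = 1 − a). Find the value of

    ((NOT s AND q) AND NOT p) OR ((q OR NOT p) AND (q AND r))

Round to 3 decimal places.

0.182

NOT s = 1 − 0.7600 = 0.2400
NOT s AND q = a·b on (0.2400, 0.4900) = 0.1176
NOT p = 1 − 0.9200 = 0.0800
(NOT s AND q) AND NOT p = a·b on (0.1176, 0.0800) = 0.0094
NOT p = 1 − 0.9200 = 0.0800
q OR NOT p = a + b − a·b on (0.4900, 0.0800) = 0.5308
q AND r = a·b on (0.4900, 0.6700) = 0.3283
(q OR NOT p) AND (q AND r) = a·b on (0.5308, 0.3283) = 0.1743
((NOT s AND q) AND NOT p) OR ((q OR NOT p) AND (q AND r)) = a + b − a·b on (0.0094, 0.1743) = 0.1820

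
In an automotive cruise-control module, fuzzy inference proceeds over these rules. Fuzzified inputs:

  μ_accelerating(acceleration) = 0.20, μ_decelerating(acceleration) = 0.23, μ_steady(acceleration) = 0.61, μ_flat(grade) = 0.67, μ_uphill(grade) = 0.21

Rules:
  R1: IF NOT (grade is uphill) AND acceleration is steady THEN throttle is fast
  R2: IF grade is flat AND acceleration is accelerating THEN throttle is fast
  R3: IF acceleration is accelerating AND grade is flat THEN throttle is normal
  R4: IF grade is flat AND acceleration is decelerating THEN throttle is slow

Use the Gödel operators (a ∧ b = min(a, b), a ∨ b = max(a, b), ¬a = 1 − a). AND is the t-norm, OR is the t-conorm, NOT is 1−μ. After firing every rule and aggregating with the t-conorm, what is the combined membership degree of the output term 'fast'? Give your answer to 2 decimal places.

R1: ¬uphill=1−0.21=0.79, steady=0.61; AND[min(a, b)] → w = 0.61
R2: flat=0.67, accelerating=0.20; AND[min(a, b)] → w = 0.20
R3: accelerating=0.20, flat=0.67; AND[min(a, b)] → w = 0.20
R4: flat=0.67, decelerating=0.23; AND[min(a, b)] → w = 0.23
Rules with consequent 'fast': {R1, R2} → strengths 0.61, 0.20
Aggregate via t-conorm [max(a, b)]: 0.61

0.61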